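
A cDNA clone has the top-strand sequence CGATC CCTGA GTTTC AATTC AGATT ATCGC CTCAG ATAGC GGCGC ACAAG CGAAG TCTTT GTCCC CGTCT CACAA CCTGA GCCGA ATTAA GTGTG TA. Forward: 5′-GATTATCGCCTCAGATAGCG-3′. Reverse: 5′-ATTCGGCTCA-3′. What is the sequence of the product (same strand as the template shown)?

The forward primer matches the template at positions 22–41.
Taking the reverse complement of ATTCGGCTCA gives TGAGCCGAAT, found at positions 78–87 on the template; the primer anneals here to the top strand with its 3' end pointing upstream.
The product is the template from position 22 through 87 (66 bp).

5'-GATTATCGCCTCAGATAGCGGCGCACAAGCGAAGTCTTTGTCCCCGTCTCACAACCTGAGCCGAAT-3'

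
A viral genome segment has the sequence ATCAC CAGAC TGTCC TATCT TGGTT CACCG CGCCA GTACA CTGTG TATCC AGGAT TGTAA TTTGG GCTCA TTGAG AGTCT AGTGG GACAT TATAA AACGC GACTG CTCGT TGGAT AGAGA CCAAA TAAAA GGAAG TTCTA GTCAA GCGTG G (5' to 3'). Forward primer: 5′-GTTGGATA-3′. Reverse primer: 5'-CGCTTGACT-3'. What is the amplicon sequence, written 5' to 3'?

Forward primer GTTGGATA is found on the top strand at positions 109–116.
Taking the reverse complement of CGCTTGACT gives AGTCAAGCG, found at positions 140–148 on the template; the primer anneals here to the top strand with its 3' end pointing upstream.
The product is the template from position 109 through 148 (40 bp).

5'-GTTGGATAGAGACCAAATAAAAGGAAGTTCTAGTCAAGCG-3'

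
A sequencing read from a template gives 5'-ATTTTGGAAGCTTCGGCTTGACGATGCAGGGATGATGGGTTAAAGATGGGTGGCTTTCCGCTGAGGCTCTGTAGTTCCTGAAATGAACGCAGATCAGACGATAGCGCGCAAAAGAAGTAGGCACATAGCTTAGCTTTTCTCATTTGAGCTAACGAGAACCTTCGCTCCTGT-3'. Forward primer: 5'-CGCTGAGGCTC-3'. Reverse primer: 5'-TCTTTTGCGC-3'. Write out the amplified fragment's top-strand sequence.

Forward primer CGCTGAGGCTC is found on the top strand at positions 59–69.
Taking the reverse complement of TCTTTTGCGC gives GCGCAAAAGA, found at positions 106–115 on the template; the primer anneals here to the top strand with its 3' end pointing upstream.
The product is the template from position 59 through 115 (57 bp).

5'-CGCTGAGGCTCTGTAGTTCCTGAAATGAACGCAGATCAGACGATAGCGCGCAAAAGA-3'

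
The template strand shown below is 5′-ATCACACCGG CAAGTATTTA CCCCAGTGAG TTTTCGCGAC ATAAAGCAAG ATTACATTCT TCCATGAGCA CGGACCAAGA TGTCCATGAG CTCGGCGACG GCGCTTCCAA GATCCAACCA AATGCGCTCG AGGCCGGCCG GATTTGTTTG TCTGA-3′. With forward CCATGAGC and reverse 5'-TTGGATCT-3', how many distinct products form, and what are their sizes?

The forward primer CCATGAGC matches the top strand at positions 62–69, 84–91.
The reverse primer's reverse complement is AGATCCAA, matching at positions 110–117.
Each forward site pairs with the reverse site to give a product ending at position 117: sizes 56, 34 bp.

Two products: 56 bp, 34 bp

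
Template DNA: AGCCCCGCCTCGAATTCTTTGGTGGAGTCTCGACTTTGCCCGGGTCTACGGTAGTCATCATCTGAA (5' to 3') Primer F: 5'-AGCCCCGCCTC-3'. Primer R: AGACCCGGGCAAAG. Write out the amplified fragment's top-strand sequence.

The forward primer matches the template at positions 1–11.
Taking the reverse complement of AGACCCGGGCAAAG gives CTTTGCCCGGGTCT, found at positions 34–47 on the template; the primer anneals here to the top strand with its 3' end pointing upstream.
The product is the template from position 1 through 47 (47 bp).

5'-AGCCCCGCCTCGAATTCTTTGGTGGAGTCTCGACTTTGCCCGGGTCT-3'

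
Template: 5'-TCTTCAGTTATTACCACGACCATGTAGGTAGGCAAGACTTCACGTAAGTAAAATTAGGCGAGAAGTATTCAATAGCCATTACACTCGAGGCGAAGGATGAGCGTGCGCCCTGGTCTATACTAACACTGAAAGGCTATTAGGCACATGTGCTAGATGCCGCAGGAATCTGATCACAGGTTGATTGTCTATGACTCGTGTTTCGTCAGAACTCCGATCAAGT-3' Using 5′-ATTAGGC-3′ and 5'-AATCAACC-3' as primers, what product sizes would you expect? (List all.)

The forward primer ATTAGGC matches the top strand at positions 53–59, 136–142.
The reverse primer's reverse complement is GGTTGATT, matching at positions 176–183.
Each forward site pairs with the reverse site to give a product ending at position 183: sizes 131, 48 bp.

131 bp, 48 bp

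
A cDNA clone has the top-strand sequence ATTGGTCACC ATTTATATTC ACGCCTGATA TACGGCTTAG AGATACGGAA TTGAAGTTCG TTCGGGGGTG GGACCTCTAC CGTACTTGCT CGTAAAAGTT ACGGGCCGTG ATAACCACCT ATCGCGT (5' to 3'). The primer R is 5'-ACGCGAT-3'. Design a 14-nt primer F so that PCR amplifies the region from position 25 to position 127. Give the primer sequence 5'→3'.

5'-CTGATATACGGCTT-3'

The reverse primer's reverse complement ATCGCGT matches the template at positions 121–127; the product starts at position 25.
The forward primer is identical to the top strand over positions 25–38: CTGATATACGGCTT.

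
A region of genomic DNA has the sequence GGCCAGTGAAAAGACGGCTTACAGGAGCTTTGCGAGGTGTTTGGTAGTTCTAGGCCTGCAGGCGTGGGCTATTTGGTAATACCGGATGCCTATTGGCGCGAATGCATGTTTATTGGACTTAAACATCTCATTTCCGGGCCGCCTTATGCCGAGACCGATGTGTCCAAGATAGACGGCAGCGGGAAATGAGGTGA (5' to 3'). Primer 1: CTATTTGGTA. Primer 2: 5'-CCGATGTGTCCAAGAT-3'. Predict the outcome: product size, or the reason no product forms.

No product — both primers anneal to the same strand and extend in the same direction.

Primer 1 (CTATTTGGTA) matches the top strand at positions 69–78 (3' end points downstream).
Primer 2 (CCGATGTGTCCAAGAT) also matches the top strand directly, at positions 155–170 — its reverse complement ATCTTGGACACATCGG is not present.
Both primers anneal to the bottom strand with 3' ends pointing the same way, so neither can prime synthesis back toward the other.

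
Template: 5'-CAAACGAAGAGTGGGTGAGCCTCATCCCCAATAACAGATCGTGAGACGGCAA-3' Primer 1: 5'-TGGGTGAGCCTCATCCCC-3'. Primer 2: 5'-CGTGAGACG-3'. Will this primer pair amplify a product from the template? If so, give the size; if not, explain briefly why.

Primer 1 (TGGGTGAGCCTCATCCCC) matches the top strand at positions 12–29 (3' end points downstream).
Primer 2 (CGTGAGACG) also matches the top strand directly, at positions 40–48 — its reverse complement CGTCTCACG is not present.
Both primers anneal to the bottom strand with 3' ends pointing the same way, so neither can prime synthesis back toward the other.

No product — both primers anneal to the same strand and extend in the same direction.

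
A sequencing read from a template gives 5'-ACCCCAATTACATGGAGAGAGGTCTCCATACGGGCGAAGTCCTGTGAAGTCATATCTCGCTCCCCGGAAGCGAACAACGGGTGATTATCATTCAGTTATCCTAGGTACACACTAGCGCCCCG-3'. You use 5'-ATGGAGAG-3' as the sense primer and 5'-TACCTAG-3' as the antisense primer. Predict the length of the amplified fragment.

96 bp

The forward primer matches the template at positions 12–19.
The reverse primer's reverse complement is CTAGGTA, which matches the template at positions 101–107.
Amplicon spans positions 12–107: 96 bp.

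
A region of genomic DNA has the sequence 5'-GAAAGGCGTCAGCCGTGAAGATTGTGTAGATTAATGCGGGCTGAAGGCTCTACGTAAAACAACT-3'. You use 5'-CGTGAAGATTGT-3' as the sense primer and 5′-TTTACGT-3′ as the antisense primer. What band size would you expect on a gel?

45 bp

The forward primer matches the template at positions 14–25.
Reverse complement of the reverse primer: ACGTAAA. This occurs on the top strand at positions 52–58.
Product length = (reverse-primer end) − (forward-primer start) + 1 = 58 − 14 + 1 = 45 bp.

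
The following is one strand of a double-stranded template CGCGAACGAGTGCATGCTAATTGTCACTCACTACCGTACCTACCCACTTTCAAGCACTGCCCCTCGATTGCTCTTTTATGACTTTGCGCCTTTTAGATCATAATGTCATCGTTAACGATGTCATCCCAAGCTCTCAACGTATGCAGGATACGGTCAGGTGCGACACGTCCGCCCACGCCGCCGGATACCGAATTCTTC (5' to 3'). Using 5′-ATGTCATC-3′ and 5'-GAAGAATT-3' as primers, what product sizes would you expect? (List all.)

96 bp, 81 bp

The forward primer ATGTCATC matches the top strand at positions 103–110, 118–125.
The reverse primer's reverse complement is AATTCTTC, matching at positions 191–198.
Each forward site pairs with the reverse site to give a product ending at position 198: sizes 96, 81 bp.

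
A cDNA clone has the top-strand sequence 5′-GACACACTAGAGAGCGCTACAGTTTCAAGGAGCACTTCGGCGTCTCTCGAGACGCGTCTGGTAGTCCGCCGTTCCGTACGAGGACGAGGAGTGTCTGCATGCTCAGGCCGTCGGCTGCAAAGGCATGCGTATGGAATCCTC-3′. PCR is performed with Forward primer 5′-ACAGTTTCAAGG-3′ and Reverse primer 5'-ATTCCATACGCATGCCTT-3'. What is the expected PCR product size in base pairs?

Scanning the template, ACAGTTTCAAGG occurs at positions 19–30; this primer anneals to the bottom strand there with its 3' end pointing downstream.
Taking the reverse complement of ATTCCATACGCATGCCTT gives AAGGCATGCGTATGGAAT, found at positions 120–137 on the template; the primer anneals here to the top strand with its 3' end pointing upstream.
Product length = (reverse-primer end) − (forward-primer start) + 1 = 137 − 19 + 1 = 119 bp.

119 bp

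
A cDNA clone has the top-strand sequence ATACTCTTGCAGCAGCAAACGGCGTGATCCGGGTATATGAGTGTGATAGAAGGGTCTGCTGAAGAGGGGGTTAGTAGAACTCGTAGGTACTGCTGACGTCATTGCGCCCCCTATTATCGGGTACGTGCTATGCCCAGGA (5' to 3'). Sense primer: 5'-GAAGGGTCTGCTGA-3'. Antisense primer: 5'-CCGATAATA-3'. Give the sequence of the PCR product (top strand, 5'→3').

5'-GAAGGGTCTGCTGAAGAGGGGGTTAGTAGAACTCGTAGGTACTGCTGACGTCATTGCGCCCCCTATTATCGG-3'

Scanning the template, GAAGGGTCTGCTGA occurs at positions 49–62; this primer anneals to the bottom strand there with its 3' end pointing downstream.
Taking the reverse complement of CCGATAATA gives TATTATCGG, found at positions 112–120 on the template; the primer anneals here to the top strand with its 3' end pointing upstream.
The product is the template from position 49 through 120 (72 bp).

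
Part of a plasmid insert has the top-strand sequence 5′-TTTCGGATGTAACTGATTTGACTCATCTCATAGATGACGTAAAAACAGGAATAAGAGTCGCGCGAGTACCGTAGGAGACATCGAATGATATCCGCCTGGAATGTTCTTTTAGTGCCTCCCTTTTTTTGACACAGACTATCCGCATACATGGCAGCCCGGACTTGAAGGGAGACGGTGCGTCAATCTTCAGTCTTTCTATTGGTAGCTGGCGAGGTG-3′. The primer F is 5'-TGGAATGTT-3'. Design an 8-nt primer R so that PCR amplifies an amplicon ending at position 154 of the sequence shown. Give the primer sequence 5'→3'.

5'-CTGCCATG-3'

The forward primer binds at positions 97–105; the product's 3' end on the top strand is position 154.
The reverse primer anneals to the top strand over positions 147–154, i.e. to CATGGCAG.
Its sequence written 5'→3' is the reverse complement: CTGCCATG.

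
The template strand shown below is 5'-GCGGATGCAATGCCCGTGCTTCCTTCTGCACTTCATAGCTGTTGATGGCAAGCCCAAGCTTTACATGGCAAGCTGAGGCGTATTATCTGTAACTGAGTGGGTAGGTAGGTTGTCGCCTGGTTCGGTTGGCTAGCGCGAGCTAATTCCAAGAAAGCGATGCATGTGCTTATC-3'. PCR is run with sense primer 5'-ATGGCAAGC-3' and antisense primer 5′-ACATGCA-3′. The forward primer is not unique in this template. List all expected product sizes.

120 bp, 100 bp

The forward primer ATGGCAAGC matches the top strand at positions 45–53, 65–73.
The reverse primer's reverse complement is TGCATGT, matching at positions 158–164.
Each forward site pairs with the reverse site to give a product ending at position 164: sizes 120, 100 bp.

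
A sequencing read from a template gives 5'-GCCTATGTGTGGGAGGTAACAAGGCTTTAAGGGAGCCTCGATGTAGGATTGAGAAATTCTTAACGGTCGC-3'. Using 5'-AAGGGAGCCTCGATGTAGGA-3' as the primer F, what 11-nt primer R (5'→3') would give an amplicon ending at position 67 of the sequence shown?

The forward primer binds at positions 29–48; the product's 3' end on the top strand is position 67.
The reverse primer anneals to the top strand over positions 57–67, i.e. to TTCTTAACGGT.
Its sequence written 5'→3' is the reverse complement: ACCGTTAAGAA.

5'-ACCGTTAAGAA-3'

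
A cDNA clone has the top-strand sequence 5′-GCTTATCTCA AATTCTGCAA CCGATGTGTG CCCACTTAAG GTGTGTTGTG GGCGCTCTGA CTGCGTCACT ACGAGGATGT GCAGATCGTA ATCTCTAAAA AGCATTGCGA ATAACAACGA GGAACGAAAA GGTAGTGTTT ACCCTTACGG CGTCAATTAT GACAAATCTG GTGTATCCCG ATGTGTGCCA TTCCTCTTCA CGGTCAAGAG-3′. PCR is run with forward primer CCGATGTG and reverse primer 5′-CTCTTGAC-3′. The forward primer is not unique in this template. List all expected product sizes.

190 bp, 33 bp

The forward primer CCGATGTG matches the top strand at positions 21–28, 178–185.
The reverse primer's reverse complement is GTCAAGAG, matching at positions 203–210.
Each forward site pairs with the reverse site to give a product ending at position 210: sizes 190, 33 bp.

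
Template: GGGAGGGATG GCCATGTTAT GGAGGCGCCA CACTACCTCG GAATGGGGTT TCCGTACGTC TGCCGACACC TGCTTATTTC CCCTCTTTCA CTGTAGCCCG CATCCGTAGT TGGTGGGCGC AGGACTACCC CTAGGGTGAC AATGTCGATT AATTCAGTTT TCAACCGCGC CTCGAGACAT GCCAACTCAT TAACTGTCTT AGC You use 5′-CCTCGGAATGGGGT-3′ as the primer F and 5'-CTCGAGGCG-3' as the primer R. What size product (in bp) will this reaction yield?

The forward primer matches the template at positions 36–49.
Reverse complement of the reverse primer: CGCCTCGAG. This occurs on the top strand at positions 168–176.
Product length = (reverse-primer end) − (forward-primer start) + 1 = 176 − 36 + 1 = 141 bp.

141 bp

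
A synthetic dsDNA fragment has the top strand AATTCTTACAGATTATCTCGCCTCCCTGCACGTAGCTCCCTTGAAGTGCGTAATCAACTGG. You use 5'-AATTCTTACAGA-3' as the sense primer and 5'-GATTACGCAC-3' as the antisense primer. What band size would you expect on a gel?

Scanning the template, AATTCTTACAGA occurs at positions 1–12; this primer anneals to the bottom strand there with its 3' end pointing downstream.
Taking the reverse complement of GATTACGCAC gives GTGCGTAATC, found at positions 46–55 on the template; the primer anneals here to the top strand with its 3' end pointing upstream.
Amplicon spans positions 1–55: 55 bp.

55 bp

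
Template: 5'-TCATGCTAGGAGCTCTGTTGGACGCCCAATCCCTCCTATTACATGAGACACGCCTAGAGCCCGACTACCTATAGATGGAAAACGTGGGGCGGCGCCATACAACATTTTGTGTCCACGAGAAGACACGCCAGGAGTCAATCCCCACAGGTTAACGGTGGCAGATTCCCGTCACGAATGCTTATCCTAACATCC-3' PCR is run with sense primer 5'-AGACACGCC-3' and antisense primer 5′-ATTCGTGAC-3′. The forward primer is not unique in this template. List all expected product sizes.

131 bp, 56 bp

The forward primer AGACACGCC matches the top strand at positions 46–54, 121–129.
The reverse primer's reverse complement is GTCACGAAT, matching at positions 168–176.
Each forward site pairs with the reverse site to give a product ending at position 176: sizes 131, 56 bp.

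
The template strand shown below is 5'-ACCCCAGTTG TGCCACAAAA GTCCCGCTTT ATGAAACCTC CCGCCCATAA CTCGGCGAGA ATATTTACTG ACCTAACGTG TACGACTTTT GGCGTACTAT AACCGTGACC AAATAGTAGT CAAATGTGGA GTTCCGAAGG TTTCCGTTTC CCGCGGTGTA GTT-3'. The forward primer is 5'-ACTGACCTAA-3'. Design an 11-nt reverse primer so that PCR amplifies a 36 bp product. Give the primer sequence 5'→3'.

The forward primer binds at positions 67–76, so a 36 bp product ends at position 67 + 36 − 1 = 102.
The reverse primer anneals to the top strand over positions 92–102, i.e. to GCGTACTATAA.
Its sequence written 5'→3' is the reverse complement: TTATAGTACGC.

5'-TTATAGTACGC-3'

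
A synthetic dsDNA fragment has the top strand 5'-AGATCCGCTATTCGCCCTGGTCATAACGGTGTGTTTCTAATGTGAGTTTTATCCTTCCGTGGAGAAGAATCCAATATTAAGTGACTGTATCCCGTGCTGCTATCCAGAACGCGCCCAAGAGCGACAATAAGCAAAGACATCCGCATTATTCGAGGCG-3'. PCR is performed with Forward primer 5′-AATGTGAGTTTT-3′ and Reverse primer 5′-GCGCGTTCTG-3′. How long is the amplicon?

76 bp

The forward primer matches the template at positions 39–50.
The reverse primer's reverse complement is CAGAACGCGC, which matches the template at positions 105–114.
Amplicon spans positions 39–114: 76 bp.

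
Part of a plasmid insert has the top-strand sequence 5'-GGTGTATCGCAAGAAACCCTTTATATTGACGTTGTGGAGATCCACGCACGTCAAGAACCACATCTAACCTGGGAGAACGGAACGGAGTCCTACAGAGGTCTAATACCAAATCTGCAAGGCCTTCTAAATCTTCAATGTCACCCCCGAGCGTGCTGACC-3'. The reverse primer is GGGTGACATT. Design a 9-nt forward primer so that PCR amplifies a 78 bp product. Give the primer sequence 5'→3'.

The reverse primer's reverse complement AATGTCACCC matches the template at positions 134–143, so the product ends at position 143.
A 78 bp product then starts at position 143 − 78 + 1 = 66.
The forward primer is identical to the top strand there: AACCTGGGA.

5'-AACCTGGGA-3'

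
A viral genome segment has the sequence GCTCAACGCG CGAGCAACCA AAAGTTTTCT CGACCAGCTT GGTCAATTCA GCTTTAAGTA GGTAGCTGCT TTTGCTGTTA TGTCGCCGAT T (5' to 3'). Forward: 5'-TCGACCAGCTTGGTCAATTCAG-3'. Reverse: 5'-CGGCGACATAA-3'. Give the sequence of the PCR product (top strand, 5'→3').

5'-TCGACCAGCTTGGTCAATTCAGCTTTAAGTAGGTAGCTGCTTTTGCTGTTATGTCGCCG-3'

Forward primer TCGACCAGCTTGGTCAATTCAG is found on the top strand at positions 30–51.
Taking the reverse complement of CGGCGACATAA gives TTATGTCGCCG, found at positions 78–88 on the template; the primer anneals here to the top strand with its 3' end pointing upstream.
The product is the template from position 30 through 88 (59 bp).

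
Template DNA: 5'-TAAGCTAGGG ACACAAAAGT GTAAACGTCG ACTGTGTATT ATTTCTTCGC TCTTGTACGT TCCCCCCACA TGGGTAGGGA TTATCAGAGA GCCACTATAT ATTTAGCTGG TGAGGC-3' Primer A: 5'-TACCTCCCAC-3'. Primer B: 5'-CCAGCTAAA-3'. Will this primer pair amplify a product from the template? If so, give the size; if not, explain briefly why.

Primer A (TACCTCCCAC) does not match the top strand, and its reverse complement GTGGGAGGTA does not match either.
With no annealing site for primer A, no amplification occurs.

No product — primer A has no binding site in the template.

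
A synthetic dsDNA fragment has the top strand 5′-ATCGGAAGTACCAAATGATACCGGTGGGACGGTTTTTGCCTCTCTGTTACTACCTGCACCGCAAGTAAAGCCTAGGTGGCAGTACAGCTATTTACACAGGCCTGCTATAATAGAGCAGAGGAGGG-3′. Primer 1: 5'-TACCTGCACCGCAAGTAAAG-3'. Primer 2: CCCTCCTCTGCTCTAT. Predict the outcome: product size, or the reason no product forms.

Yes — a 75 bp product.

Primer 1 (TACCTGCACCGCAAGTAAAG) matches the top strand at positions 51–70; it acts as a forward primer.
Primer 2's reverse complement is ATAGAGCAGAGGAGGG, matching the top strand at positions 110–125; it acts as a reverse primer.
The 3' ends face each other across positions 51–125, giving a 75 bp product.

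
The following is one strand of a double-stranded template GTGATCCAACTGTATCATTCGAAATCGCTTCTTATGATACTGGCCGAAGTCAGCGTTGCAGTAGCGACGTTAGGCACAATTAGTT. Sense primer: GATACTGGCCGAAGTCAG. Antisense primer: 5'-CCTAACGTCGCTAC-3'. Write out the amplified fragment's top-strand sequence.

5'-GATACTGGCCGAAGTCAGCGTTGCAGTAGCGACGTTAGG-3'

Scanning the template, GATACTGGCCGAAGTCAG occurs at positions 36–53; this primer anneals to the bottom strand there with its 3' end pointing downstream.
The reverse primer's reverse complement is GTAGCGACGTTAGG, which matches the template at positions 61–74.
The product is the template from position 36 through 74 (39 bp).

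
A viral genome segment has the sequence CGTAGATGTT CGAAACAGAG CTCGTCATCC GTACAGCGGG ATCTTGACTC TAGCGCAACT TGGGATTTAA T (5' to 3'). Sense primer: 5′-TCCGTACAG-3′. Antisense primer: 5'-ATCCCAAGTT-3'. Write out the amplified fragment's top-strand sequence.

Forward primer TCCGTACAG is found on the top strand at positions 28–36.
Taking the reverse complement of ATCCCAAGTT gives AACTTGGGAT, found at positions 57–66 on the template; the primer anneals here to the top strand with its 3' end pointing upstream.
The product is the template from position 28 through 66 (39 bp).

5'-TCCGTACAGCGGGATCTTGACTCTAGCGCAACTTGGGAT-3'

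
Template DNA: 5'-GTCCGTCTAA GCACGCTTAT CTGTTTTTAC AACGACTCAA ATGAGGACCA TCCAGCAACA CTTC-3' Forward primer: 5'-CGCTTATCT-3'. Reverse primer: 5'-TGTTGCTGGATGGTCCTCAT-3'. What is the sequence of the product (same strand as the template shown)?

Scanning the template, CGCTTATCT occurs at positions 14–22; this primer anneals to the bottom strand there with its 3' end pointing downstream.
The reverse primer's reverse complement is ATGAGGACCATCCAGCAACA, which matches the template at positions 41–60.
The product is the template from position 14 through 60 (47 bp).

5'-CGCTTATCTGTTTTTACAACGACTCAAATGAGGACCATCCAGCAACA-3'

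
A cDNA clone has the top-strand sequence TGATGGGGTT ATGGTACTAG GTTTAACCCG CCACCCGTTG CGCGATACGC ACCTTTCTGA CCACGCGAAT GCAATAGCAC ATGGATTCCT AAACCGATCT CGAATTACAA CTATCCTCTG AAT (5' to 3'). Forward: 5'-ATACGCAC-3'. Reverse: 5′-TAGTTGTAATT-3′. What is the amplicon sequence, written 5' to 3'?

5'-ATACGCACCTTTCTGACCACGCGAATGCAATAGCACATGGATTCCTAAACCGATCTCGAATTACAACTA-3'

Scanning the template, ATACGCAC occurs at positions 45–52; this primer anneals to the bottom strand there with its 3' end pointing downstream.
Reverse complement of the reverse primer: AATTACAACTA. This occurs on the top strand at positions 103–113.
The product is the template from position 45 through 113 (69 bp).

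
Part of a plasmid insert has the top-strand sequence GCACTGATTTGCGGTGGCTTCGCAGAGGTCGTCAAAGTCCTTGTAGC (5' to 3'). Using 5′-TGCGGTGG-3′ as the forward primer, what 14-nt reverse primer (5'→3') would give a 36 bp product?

5'-TACAAGGACTTTGA-3'

The forward primer binds at positions 10–17, so a 36 bp product ends at position 10 + 36 − 1 = 45.
The reverse primer anneals to the top strand over positions 32–45, i.e. to TCAAAGTCCTTGTA.
Its sequence written 5'→3' is the reverse complement: TACAAGGACTTTGA.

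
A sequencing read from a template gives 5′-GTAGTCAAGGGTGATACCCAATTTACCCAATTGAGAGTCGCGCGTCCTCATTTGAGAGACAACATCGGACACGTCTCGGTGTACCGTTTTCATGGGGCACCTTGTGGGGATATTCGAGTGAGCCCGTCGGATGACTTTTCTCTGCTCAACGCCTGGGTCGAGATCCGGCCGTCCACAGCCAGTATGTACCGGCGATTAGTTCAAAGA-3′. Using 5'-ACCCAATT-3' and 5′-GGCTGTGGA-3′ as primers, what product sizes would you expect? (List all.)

165 bp, 156 bp

The forward primer ACCCAATT matches the top strand at positions 16–23, 25–32.
The reverse primer's reverse complement is TCCACAGCC, matching at positions 172–180.
Each forward site pairs with the reverse site to give a product ending at position 180: sizes 165, 156 bp.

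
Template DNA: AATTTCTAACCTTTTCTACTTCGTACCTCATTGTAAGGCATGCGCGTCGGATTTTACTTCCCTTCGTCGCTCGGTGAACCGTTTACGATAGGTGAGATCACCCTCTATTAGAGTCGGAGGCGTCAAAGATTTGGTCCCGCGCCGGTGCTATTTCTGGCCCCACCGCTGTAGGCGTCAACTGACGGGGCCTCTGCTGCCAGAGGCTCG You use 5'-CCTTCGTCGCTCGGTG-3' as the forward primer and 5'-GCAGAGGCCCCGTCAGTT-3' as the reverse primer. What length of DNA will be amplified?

134 bp

The forward primer matches the template at positions 61–76.
Taking the reverse complement of GCAGAGGCCCCGTCAGTT gives AACTGACGGGGCCTCTGC, found at positions 177–194 on the template; the primer anneals here to the top strand with its 3' end pointing upstream.
Product length = (reverse-primer end) − (forward-primer start) + 1 = 194 − 61 + 1 = 134 bp.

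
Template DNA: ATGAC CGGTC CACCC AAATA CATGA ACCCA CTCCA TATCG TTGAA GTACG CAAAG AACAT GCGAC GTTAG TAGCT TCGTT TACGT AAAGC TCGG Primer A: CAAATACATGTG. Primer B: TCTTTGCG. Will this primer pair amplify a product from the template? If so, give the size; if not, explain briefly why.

No product — primer A has no binding site in the template.

Primer A (CAAATACATGTG) does not match the top strand, and its reverse complement CACATGTATTTG does not match either.
With no annealing site for primer A, no amplification occurs.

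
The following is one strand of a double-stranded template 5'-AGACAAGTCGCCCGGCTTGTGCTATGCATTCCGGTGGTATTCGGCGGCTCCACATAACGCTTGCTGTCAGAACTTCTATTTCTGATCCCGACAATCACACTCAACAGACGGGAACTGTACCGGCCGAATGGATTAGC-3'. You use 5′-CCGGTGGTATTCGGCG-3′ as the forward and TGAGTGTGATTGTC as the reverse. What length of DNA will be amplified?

73 bp

The forward primer matches the template at positions 31–46.
Taking the reverse complement of TGAGTGTGATTGTC gives GACAATCACACTCA, found at positions 90–103 on the template; the primer anneals here to the top strand with its 3' end pointing upstream.
The product runs from position 31 to position 103, so its length is 103 − 31 + 1 = 73 bp.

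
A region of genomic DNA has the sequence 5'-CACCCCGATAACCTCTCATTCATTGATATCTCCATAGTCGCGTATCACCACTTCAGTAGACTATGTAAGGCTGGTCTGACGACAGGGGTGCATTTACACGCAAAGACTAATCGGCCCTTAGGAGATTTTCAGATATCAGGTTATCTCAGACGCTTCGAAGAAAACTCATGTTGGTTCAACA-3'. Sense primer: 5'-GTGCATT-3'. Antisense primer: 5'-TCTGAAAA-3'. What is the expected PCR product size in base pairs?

46 bp

The forward primer matches the template at positions 88–94.
Taking the reverse complement of TCTGAAAA gives TTTTCAGA, found at positions 126–133 on the template; the primer anneals here to the top strand with its 3' end pointing upstream.
Product length = (reverse-primer end) − (forward-primer start) + 1 = 133 − 88 + 1 = 46 bp.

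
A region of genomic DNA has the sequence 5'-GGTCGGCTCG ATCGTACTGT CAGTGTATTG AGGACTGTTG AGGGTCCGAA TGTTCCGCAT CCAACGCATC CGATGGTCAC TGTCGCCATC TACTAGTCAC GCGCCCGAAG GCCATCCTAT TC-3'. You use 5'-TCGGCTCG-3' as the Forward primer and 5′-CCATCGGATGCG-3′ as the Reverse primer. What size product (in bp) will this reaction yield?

Scanning the template, TCGGCTCG occurs at positions 3–10; this primer anneals to the bottom strand there with its 3' end pointing downstream.
Reverse complement of the reverse primer: CGCATCCGATGG. This occurs on the top strand at positions 65–76.
Product length = (reverse-primer end) − (forward-primer start) + 1 = 76 − 3 + 1 = 74 bp.

74 bp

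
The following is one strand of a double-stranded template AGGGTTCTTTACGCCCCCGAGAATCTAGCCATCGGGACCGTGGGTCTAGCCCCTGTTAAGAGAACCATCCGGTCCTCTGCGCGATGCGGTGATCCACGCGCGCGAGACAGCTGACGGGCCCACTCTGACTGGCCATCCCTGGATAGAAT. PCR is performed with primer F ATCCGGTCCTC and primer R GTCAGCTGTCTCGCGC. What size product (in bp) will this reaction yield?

49 bp

Scanning the template, ATCCGGTCCTC occurs at positions 67–77; this primer anneals to the bottom strand there with its 3' end pointing downstream.
The reverse primer's reverse complement is GCGCGAGACAGCTGAC, which matches the template at positions 100–115.
Amplicon spans positions 67–115: 49 bp.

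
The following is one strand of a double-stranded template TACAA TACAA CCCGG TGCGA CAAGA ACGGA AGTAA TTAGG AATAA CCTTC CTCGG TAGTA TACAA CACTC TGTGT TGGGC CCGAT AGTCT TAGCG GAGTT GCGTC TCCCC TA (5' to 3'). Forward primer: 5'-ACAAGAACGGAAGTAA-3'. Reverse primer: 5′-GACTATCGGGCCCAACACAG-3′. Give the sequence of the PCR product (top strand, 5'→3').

Forward primer ACAAGAACGGAAGTAA is found on the top strand at positions 20–35.
The reverse primer's reverse complement is CTGTGTTGGGCCCGATAGTC, which matches the template at positions 70–89.
The product is the template from position 20 through 89 (70 bp).

5'-ACAAGAACGGAAGTAATTAGGAATAACCTTCCTCGGTAGTATACAACACTCTGTGTTGGGCCCGATAGTC-3'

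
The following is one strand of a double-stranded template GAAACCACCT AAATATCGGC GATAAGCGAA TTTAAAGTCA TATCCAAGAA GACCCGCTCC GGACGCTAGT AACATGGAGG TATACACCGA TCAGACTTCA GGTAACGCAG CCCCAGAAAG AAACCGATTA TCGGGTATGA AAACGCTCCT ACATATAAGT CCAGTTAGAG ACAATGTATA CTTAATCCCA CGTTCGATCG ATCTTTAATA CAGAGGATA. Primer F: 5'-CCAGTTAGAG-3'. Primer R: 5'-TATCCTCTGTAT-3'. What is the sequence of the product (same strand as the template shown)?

5'-CCAGTTAGAGACAATGTATACTTAATCCCACGTTCGATCGATCTTTAATACAGAGGATA-3'

Scanning the template, CCAGTTAGAG occurs at positions 161–170; this primer anneals to the bottom strand there with its 3' end pointing downstream.
The reverse primer's reverse complement is ATACAGAGGATA, which matches the template at positions 208–219.
The product is the template from position 161 through 219 (59 bp).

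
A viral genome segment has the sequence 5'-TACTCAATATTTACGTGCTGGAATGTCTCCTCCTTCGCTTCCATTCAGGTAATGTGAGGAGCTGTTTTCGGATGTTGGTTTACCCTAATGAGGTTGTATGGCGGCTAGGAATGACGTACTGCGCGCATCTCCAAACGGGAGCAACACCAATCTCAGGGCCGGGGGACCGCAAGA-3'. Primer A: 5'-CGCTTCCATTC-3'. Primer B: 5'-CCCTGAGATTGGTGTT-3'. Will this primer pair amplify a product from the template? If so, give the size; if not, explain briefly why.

Primer A (CGCTTCCATTC) matches the top strand at positions 36–46; it acts as a forward primer.
Primer B's reverse complement is AACACCAATCTCAGGG, matching the top strand at positions 143–158; it acts as a reverse primer.
The 3' ends face each other across positions 36–158, giving a 123 bp product.

Yes — a 123 bp product.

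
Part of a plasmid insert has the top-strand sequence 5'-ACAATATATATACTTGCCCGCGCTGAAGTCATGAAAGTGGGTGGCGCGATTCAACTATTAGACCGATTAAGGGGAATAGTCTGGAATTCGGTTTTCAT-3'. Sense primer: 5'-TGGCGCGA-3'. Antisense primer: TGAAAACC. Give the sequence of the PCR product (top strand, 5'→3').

Scanning the template, TGGCGCGA occurs at positions 42–49; this primer anneals to the bottom strand there with its 3' end pointing downstream.
Taking the reverse complement of TGAAAACC gives GGTTTTCA, found at positions 90–97 on the template; the primer anneals here to the top strand with its 3' end pointing upstream.
The product is the template from position 42 through 97 (56 bp).

5'-TGGCGCGATTCAACTATTAGACCGATTAAGGGGAATAGTCTGGAATTCGGTTTTCA-3'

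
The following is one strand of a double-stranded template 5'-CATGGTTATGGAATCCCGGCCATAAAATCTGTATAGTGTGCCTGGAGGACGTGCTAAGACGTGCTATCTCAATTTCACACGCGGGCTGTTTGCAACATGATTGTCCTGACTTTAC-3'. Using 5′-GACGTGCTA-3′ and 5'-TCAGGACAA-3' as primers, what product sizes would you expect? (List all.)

62 bp, 52 bp

The forward primer GACGTGCTA matches the top strand at positions 48–56, 58–66.
The reverse primer's reverse complement is TTGTCCTGA, matching at positions 101–109.
Each forward site pairs with the reverse site to give a product ending at position 109: sizes 62, 52 bp.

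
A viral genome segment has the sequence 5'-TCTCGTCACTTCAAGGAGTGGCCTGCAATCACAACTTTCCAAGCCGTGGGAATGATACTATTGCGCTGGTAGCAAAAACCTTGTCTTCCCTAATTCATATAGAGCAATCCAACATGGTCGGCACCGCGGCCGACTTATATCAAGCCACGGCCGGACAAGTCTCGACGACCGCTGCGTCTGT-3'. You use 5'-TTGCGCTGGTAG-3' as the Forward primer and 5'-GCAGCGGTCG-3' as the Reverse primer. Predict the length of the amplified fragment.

115 bp

The forward primer matches the template at positions 61–72.
Reverse complement of the reverse primer: CGACCGCTGC. This occurs on the top strand at positions 166–175.
Amplicon spans positions 61–175: 115 bp.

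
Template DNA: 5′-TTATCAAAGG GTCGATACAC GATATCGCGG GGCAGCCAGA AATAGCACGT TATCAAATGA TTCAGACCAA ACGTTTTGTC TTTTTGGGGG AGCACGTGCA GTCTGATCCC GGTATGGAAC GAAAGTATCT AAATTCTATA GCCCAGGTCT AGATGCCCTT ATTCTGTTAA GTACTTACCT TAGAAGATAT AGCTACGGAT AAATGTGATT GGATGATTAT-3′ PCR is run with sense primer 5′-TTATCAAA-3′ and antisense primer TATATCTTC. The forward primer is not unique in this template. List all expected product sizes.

191 bp, 142 bp

The forward primer TTATCAAA matches the top strand at positions 1–8, 50–57.
The reverse primer's reverse complement is GAAGATATA, matching at positions 183–191.
Each forward site pairs with the reverse site to give a product ending at position 191: sizes 191, 142 bp.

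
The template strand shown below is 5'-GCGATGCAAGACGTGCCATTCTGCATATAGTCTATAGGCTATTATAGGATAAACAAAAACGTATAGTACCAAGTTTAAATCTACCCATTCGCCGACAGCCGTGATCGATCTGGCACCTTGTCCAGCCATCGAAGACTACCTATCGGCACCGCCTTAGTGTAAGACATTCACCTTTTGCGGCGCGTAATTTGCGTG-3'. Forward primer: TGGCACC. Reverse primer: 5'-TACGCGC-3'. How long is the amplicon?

Forward primer TGGCACC is found on the top strand at positions 111–117.
Reverse complement of the reverse primer: GCGCGTA. This occurs on the top strand at positions 180–186.
Amplicon spans positions 111–186: 76 bp.

76 bp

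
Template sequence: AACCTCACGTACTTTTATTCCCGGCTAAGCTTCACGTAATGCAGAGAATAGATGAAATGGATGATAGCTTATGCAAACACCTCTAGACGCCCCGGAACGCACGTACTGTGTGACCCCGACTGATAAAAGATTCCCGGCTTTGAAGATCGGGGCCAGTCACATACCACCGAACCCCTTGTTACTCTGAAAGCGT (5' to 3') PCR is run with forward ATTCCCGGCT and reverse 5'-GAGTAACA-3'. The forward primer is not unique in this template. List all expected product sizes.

168 bp, 55 bp

The forward primer ATTCCCGGCT matches the top strand at positions 17–26, 130–139.
The reverse primer's reverse complement is TGTTACTC, matching at positions 177–184.
Each forward site pairs with the reverse site to give a product ending at position 184: sizes 168, 55 bp.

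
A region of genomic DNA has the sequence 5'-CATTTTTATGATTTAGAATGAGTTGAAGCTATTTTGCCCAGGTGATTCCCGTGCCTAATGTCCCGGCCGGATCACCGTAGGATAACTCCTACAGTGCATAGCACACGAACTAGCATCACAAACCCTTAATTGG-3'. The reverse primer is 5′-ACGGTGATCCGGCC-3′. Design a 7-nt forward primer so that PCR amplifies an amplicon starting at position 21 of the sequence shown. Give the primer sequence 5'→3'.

5'-AGTTGAA-3'

The reverse primer's reverse complement GGCCGGATCACCGT matches the template at positions 65–78; the product starts at position 21.
The forward primer is identical to the top strand over positions 21–27: AGTTGAA.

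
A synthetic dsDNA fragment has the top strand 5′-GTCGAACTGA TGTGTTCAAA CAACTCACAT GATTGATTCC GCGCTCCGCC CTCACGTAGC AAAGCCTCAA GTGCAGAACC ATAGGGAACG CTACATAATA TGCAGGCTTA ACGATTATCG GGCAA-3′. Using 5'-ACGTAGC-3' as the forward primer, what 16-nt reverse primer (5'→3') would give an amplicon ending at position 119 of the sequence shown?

5'-GATAATCGTTAAGCCT-3'

The forward primer binds at positions 54–60; the product's 3' end on the top strand is position 119.
The reverse primer anneals to the top strand over positions 104–119, i.e. to AGGCTTAACGATTATC.
Its sequence written 5'→3' is the reverse complement: GATAATCGTTAAGCCT.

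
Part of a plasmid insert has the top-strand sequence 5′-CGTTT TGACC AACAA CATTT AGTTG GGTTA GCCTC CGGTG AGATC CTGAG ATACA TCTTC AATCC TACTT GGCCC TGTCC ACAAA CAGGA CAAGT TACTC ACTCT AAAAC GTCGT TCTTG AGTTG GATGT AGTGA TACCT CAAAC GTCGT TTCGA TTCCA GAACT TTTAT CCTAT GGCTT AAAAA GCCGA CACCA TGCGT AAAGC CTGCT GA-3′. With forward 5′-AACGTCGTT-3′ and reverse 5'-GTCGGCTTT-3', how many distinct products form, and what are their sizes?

The forward primer AACGTCGTT matches the top strand at positions 108–116, 143–151.
The reverse primer's reverse complement is AAAGCCGAC, matching at positions 183–191.
Each forward site pairs with the reverse site to give a product ending at position 191: sizes 84, 49 bp.

Two products: 84 bp, 49 bp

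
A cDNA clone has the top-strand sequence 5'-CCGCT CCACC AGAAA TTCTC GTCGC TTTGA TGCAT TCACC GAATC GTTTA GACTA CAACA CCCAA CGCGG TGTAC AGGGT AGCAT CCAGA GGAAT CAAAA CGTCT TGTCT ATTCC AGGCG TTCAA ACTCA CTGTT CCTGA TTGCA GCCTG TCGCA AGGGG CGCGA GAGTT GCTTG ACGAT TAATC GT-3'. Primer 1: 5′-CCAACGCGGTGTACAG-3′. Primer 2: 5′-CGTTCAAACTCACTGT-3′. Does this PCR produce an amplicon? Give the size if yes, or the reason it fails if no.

Primer 1 (CCAACGCGGTGTACAG) matches the top strand at positions 62–77 (3' end points downstream).
Primer 2 (CGTTCAAACTCACTGT) also matches the top strand directly, at positions 119–134 — its reverse complement ACAGTGAGTTTGAACG is not present.
Both primers anneal to the bottom strand with 3' ends pointing the same way, so neither can prime synthesis back toward the other.

No product — both primers anneal to the same strand and extend in the same direction.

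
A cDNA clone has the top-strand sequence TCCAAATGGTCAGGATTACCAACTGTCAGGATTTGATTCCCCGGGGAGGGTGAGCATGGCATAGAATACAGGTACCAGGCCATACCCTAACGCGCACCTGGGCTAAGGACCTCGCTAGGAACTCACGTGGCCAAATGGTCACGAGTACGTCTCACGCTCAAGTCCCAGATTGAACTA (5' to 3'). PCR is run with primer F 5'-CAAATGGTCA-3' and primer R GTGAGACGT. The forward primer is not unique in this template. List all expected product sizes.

The forward primer CAAATGGTCA matches the top strand at positions 3–12, 132–141.
The reverse primer's reverse complement is ACGTCTCAC, matching at positions 147–155.
Each forward site pairs with the reverse site to give a product ending at position 155: sizes 153, 24 bp.

153 bp, 24 bp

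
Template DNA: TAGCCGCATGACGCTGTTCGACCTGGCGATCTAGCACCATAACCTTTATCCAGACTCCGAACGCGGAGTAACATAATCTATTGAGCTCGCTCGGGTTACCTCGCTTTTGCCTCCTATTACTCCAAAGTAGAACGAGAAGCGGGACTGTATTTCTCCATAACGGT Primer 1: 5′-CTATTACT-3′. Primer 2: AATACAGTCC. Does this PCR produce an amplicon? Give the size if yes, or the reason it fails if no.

Yes — a 38 bp product.

Primer 1 (CTATTACT) matches the top strand at positions 114–121; it acts as a forward primer.
Primer 2's reverse complement is GGACTGTATT, matching the top strand at positions 142–151; it acts as a reverse primer.
The 3' ends face each other across positions 114–151, giving a 38 bp product.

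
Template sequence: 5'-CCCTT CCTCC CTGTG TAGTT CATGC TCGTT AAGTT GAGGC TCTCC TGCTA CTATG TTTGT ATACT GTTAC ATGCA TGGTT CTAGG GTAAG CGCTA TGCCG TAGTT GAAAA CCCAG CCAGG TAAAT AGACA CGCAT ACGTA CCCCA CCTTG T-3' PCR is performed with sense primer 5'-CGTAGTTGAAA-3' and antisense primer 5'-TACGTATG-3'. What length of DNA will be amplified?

42 bp

Forward primer CGTAGTTGAAA is found on the top strand at positions 99–109.
The reverse primer's reverse complement is CATACGTA, which matches the template at positions 133–140.
The product runs from position 99 to position 140, so its length is 140 − 99 + 1 = 42 bp.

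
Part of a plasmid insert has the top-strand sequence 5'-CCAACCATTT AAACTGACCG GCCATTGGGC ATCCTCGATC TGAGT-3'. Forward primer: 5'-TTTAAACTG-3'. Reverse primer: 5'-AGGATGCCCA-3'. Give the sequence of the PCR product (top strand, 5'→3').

Scanning the template, TTTAAACTG occurs at positions 8–16; this primer anneals to the bottom strand there with its 3' end pointing downstream.
Reverse complement of the reverse primer: TGGGCATCCT. This occurs on the top strand at positions 26–35.
The product is the template from position 8 through 35 (28 bp).

5'-TTTAAACTGACCGGCCATTGGGCATCCT-3'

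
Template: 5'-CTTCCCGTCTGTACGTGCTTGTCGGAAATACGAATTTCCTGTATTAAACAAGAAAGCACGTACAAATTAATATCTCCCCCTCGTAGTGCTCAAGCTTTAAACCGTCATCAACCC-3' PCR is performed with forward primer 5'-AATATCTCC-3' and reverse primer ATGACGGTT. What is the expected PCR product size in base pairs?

40 bp

Scanning the template, AATATCTCC occurs at positions 69–77; this primer anneals to the bottom strand there with its 3' end pointing downstream.
The reverse primer's reverse complement is AACCGTCAT, which matches the template at positions 100–108.
Amplicon spans positions 69–108: 40 bp.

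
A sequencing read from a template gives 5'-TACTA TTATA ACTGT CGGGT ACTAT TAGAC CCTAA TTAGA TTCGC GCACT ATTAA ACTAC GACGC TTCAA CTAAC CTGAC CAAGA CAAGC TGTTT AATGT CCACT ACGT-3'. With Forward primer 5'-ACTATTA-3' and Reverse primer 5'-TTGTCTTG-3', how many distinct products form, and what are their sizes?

Three products: 87 bp, 68 bp, 41 bp

The forward primer ACTATTA matches the top strand at positions 2–8, 21–27, 48–54.
The reverse primer's reverse complement is CAAGACAA, matching at positions 81–88.
Each forward site pairs with the reverse site to give a product ending at position 88: sizes 87, 68, 41 bp.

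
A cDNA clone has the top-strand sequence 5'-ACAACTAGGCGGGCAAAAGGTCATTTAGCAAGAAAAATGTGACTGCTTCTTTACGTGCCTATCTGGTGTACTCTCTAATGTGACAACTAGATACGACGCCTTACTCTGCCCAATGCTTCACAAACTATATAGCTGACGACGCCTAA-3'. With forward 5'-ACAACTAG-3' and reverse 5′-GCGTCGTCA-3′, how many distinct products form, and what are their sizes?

The forward primer ACAACTAG matches the top strand at positions 1–8, 83–90.
The reverse primer's reverse complement is TGACGACGC, matching at positions 134–142.
Each forward site pairs with the reverse site to give a product ending at position 142: sizes 142, 60 bp.

Two products: 142 bp, 60 bp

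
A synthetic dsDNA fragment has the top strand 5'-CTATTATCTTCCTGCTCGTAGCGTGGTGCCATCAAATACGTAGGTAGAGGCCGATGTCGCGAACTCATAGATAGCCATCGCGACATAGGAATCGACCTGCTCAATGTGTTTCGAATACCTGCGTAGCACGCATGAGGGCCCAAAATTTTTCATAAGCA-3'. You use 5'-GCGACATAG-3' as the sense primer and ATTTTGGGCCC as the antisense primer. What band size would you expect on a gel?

Scanning the template, GCGACATAG occurs at positions 80–88; this primer anneals to the bottom strand there with its 3' end pointing downstream.
The reverse primer's reverse complement is GGGCCCAAAAT, which matches the template at positions 136–146.
Product length = (reverse-primer end) − (forward-primer start) + 1 = 146 − 80 + 1 = 67 bp.

67 bp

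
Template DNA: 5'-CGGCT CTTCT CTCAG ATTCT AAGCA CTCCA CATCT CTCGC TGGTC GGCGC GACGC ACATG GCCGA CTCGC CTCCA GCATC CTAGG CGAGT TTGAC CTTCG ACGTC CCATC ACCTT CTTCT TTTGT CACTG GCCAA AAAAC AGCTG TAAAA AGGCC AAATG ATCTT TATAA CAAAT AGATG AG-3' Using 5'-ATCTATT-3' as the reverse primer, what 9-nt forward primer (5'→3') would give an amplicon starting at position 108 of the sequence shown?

5'-ATCACCTTC-3'

The reverse primer's reverse complement AATAGAT matches the template at positions 173–179; the product starts at position 108.
The forward primer is identical to the top strand over positions 108–116: ATCACCTTC.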